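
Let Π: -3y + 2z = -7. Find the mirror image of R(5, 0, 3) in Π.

(5, 6, -1)

λ = (n·R − d)/|n|² = (6 − (-7))/13 = 1.
Reflection = R − 2λn = (5, 0, 3) − 2·(0, -3, 2) = (5, 6, -1).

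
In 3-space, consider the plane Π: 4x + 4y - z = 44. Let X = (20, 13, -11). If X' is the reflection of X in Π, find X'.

(-4, -11, -5)

λ = (n·X − d)/|n|² = (143 − 44)/33 = 3.
Reflection = X − 2λn = (20, 13, -11) − 6·(4, 4, -1) = (-4, -11, -5).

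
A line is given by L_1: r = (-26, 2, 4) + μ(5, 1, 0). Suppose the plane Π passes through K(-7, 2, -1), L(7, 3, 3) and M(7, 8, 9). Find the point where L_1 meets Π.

KL = (14, 1, 4), KM = (14, 6, 10); a normal to Π is KL × KM = (-14, -84, 70).
Using K: Π has equation -14x - 84y + 70z = -140.
Substitute r = (-26, 2, 4) + t(5, 1, 0) into the plane: 476 + (-154)t = -140, so t = 4.
Intersection: (-26, 2, 4) + 4·(5, 1, 0) = (-6, 6, 4).

(-6, 6, 4)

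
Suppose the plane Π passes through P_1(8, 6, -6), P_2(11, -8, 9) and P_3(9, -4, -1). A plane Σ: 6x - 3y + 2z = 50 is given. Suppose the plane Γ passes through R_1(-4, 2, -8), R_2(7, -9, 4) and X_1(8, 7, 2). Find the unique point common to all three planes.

P_1P_2 = (3, -14, 15), P_1P_3 = (1, -10, 5); a normal to Π is P_1P_2 × P_1P_3 = (80, 0, -16).
Using P_1: Π has equation 80x - 16z = 736.
R_1R_2 = (11, -11, 12), R_1X_1 = (12, 5, 10); a normal to Γ is R_1R_2 × R_1X_1 = (-170, 34, 187).
Using R_1: Γ has equation -170x + 34y + 187z = -748.
Solving the 3×3 linear system 80x - 16z = 736, 6x - 3y + 2z = 50, -170x + 34y + 187z = -748 (e.g. by elimination or Cramer's rule, determinant = -45424) gives (10, 6, 4).

(10, 6, 4)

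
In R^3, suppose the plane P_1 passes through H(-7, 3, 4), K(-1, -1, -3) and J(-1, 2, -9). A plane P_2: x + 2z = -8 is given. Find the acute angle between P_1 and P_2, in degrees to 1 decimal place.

53.1

HK = (6, -4, -7), HJ = (6, -1, -13); a normal to P_1 is HK × HJ = (45, 36, 18).
Using H: P_1 has equation 45x + 36y + 18z = -135.
cos θ = |n₁·n₂| / (|n₁||n₂|) = |81| / (√3645 · √5).
θ = arccos(0.60000) ≈ 53.1°.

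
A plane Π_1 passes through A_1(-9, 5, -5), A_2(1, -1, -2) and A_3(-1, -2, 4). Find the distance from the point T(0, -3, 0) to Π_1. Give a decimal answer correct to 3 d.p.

1.571

A_1A_2 = (10, -6, 3), A_1A_3 = (8, -7, 9); a normal to Π_1 is A_1A_2 × A_1A_3 = (-33, -66, -22).
Using A_1: Π_1 has equation -33x - 66y - 22z = 77.
n·T − d = (-33)·(0) + (-66)·(-3) + (-22)·(0) − 77 = 121; |n| = √5929.
Distance = |121| / √5929 = 121/√5929 ≈ 1.571.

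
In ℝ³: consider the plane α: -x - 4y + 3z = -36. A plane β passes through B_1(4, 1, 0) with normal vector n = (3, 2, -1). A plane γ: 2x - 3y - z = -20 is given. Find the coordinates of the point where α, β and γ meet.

(-1, 7, -3)

β: n·r = n·B_1 gives 3x + 2y - z = 14.
Solving the 3×3 linear system -x - 4y + 3z = -36, 3x + 2y - z = 14, 2x - 3y - z = -20 (e.g. by elimination or Cramer's rule, determinant = -38) gives (-1, 7, -3).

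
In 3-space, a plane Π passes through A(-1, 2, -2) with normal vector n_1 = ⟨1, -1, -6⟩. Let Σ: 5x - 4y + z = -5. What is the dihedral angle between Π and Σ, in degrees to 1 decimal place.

Π: n_1·r = n_1·A gives x - y - 6z = 9.
cos θ = |n₁·n₂| / (|n₁||n₂|) = |3| / (√38 · √42).
θ = arccos(0.07509) ≈ 85.7°.

85.7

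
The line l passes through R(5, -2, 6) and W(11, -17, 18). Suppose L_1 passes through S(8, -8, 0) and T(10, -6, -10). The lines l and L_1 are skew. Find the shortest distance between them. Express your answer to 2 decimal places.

2.41

A direction vector for l is W − R = (6, -15, 12).
A direction vector for L_1 is T − S = (2, 2, -10).
Common perpendicular direction n = (6, -15, 12) × (2, 2, -10) = (126, 84, 42).
With w = (8, -8, 0) − (5, -2, 6) = (3, -6, -6), w · n = -378.
Distance = |w · n| / |n| = |-378| / √24696 ≈ 2.41.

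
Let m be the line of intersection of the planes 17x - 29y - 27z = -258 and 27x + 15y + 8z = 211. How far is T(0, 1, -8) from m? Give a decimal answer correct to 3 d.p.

Direction of m: (17, -29, -27) × (27, 15, 8) = (173, -865, 1038).
A point on m: solving the two plane equations with x = 3 gives (3, 6, 5).
Taking (3, 6, 5) on m with direction v = (173, -865, 1038): w = T − (3, 6, 5) = (-3, -5, -13), and w × v = (-16435, 865, 3460).
Distance = |w × v| / |v| = √282829050 / √1855598 ≈ 12.346.

12.346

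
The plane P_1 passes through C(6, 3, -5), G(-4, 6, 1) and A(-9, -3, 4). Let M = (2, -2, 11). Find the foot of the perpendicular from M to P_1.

(-4, -2, 1)

CG = (-10, 3, 6), CA = (-15, -6, 9); a normal to P_1 is CG × CA = (63, 0, 105).
Using C: P_1 has equation 63x + 105z = -147.
Foot = M − λn with λ = (n·M − d)/|n|² = (1281 − (-147))/14994 = 2/21.
Foot = (2, -2, 11) − (2/21)·(63, 0, 105) = (-4, -2, 1).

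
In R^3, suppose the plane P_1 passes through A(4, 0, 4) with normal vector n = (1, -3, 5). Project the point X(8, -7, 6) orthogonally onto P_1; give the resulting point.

P_1: n·r = n·A gives x - 3y + 5z = 24.
Foot = X − λn with λ = (n·X − d)/|n|² = (59 − 24)/35 = 1.
Foot = (8, -7, 6) − 1·(1, -3, 5) = (7, -4, 1).

(7, -4, 1)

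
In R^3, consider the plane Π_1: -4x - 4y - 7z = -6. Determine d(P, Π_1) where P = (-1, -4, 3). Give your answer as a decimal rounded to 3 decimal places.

n·P − d = (-4)·(-1) + (-4)·(-4) + (-7)·(3) − (-6) = 5; |n| = √81.
Distance = |5| / √81 = 5/√81 ≈ 0.556.

0.556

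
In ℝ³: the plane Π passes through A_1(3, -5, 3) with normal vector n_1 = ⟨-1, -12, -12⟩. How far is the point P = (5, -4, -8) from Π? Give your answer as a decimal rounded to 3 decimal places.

6.941

Π: n_1·r = n_1·A_1 gives -x - 12y - 12z = 21.
n·P − d = (-1)·(5) + (-12)·(-4) + (-12)·(-8) − 21 = 118; |n| = √289.
Distance = |118| / √289 = 118/√289 ≈ 6.941.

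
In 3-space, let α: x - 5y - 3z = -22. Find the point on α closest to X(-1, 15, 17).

Foot = X − λn with λ = (n·X − d)/|n|² = (-127 − (-22))/35 = -3.
Foot = (-1, 15, 17) − (-3)·(1, -5, -3) = (2, 0, 8).

(2, 0, 8)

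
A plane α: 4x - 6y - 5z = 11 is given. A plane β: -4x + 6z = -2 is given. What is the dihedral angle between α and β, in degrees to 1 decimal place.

cos θ = |n₁·n₂| / (|n₁||n₂|) = |-46| / (√77 · √52).
θ = arccos(0.72696) ≈ 43.4°.

43.4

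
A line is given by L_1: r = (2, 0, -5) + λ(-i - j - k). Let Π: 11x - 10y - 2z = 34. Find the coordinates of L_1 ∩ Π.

Substitute r = (2, 0, -5) + t(-1, -1, -1) into the plane: 32 + 1t = 34, so t = 2.
Intersection: (2, 0, -5) + 2·(-1, -1, -1) = (0, -2, -7).

(0, -2, -7)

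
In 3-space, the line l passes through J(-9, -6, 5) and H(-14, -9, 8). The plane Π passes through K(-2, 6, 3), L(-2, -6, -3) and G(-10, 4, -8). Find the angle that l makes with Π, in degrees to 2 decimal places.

A direction vector for l is H − J = (-5, -3, 3).
KL = (0, -12, -6), KG = (-8, -2, -11); a normal to Π is KL × KG = (120, 48, -96).
Using K: Π has equation 120x + 48y - 96z = -240.
sin θ = |n·v| / (|n||v|) = |-1032| / (√25920 · √43) = 0.97753.
θ ≈ 77.83°.

77.83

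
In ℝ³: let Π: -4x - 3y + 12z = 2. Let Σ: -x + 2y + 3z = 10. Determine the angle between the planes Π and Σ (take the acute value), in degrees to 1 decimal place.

cos θ = |n₁·n₂| / (|n₁||n₂|) = |34| / (√169 · √14).
θ = arccos(0.69899) ≈ 45.7°.

45.7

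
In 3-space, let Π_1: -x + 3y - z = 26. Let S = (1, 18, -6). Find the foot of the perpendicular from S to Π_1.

Foot = S − λn with λ = (n·S − d)/|n|² = (59 − 26)/11 = 3.
Foot = (1, 18, -6) − 3·(-1, 3, -1) = (4, 9, -3).

(4, 9, -3)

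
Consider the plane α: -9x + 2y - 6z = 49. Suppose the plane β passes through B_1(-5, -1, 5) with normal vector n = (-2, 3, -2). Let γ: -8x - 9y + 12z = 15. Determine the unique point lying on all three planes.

(-3, -7, -6)

β: n·r = n·B_1 gives -2x + 3y - 2z = -3.
Solving the 3×3 linear system -9x + 2y - 6z = 49, -2x + 3y - 2z = -3, -8x - 9y + 12z = 15 (e.g. by elimination or Cramer's rule, determinant = -334) gives (-3, -7, -6).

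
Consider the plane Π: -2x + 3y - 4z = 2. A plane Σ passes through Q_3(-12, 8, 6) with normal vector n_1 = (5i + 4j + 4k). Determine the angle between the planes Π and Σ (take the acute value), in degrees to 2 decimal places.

Σ: n_1·r = n_1·Q_3 gives 5x + 4y + 4z = -4.
cos θ = |n₁·n₂| / (|n₁||n₂|) = |-14| / (√29 · √57).
θ = arccos(0.34434) ≈ 69.86°.

69.86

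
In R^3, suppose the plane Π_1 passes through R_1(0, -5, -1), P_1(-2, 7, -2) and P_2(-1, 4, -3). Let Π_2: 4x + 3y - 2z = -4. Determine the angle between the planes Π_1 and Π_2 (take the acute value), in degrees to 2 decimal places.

49.90

R_1P_1 = (-2, 12, -1), R_1P_2 = (-1, 9, -2); a normal to Π_1 is R_1P_1 × R_1P_2 = (-15, -3, -6).
Using R_1: Π_1 has equation -15x - 3y - 6z = 21.
cos θ = |n₁·n₂| / (|n₁||n₂|) = |-57| / (√270 · √29).
θ = arccos(0.64416) ≈ 49.90°.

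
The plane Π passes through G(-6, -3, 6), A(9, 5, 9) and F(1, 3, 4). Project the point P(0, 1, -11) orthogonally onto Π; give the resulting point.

GA = (15, 8, 3), GF = (7, 6, -2); a normal to Π is GA × GF = (-34, 51, 34).
Using G: Π has equation -34x + 51y + 34z = 255.
Foot = P − λn with λ = (n·P − d)/|n|² = (-323 − 255)/4913 = -2/17.
Foot = (0, 1, -11) − (-2/17)·(-34, 51, 34) = (-4, 7, -7).

(-4, 7, -7)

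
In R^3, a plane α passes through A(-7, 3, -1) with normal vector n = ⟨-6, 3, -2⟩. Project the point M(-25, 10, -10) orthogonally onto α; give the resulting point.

(-7, 1, -4)

α: n·r = n·A gives -6x + 3y - 2z = 53.
Foot = M − λn with λ = (n·M − d)/|n|² = (200 − 53)/49 = 3.
Foot = (-25, 10, -10) − 3·(-6, 3, -2) = (-7, 1, -4).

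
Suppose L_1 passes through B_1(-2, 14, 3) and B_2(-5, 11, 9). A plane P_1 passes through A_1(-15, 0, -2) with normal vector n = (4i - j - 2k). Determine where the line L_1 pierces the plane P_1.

A direction vector for L_1 is B_2 − B_1 = (-3, -3, 6).
P_1: n·r = n·A_1 gives 4x - y - 2z = -56.
Substitute r = (-2, 14, 3) + t(-3, -3, 6) into the plane: -28 + (-21)t = -56, so t = 4/3.
Intersection: (-2, 14, 3) + (4/3)·(-3, -3, 6) = (-6, 10, 11).

(-6, 10, 11)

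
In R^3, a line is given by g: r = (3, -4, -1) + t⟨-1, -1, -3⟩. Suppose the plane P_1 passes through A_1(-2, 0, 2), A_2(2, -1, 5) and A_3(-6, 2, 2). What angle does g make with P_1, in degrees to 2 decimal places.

7.42

A_1A_2 = (4, -1, 3), A_1A_3 = (-4, 2, 0); a normal to P_1 is A_1A_2 × A_1A_3 = (-6, -12, 4).
Using A_1: P_1 has equation -6x - 12y + 4z = 20.
sin θ = |n·v| / (|n||v|) = |6| / (√196 · √11) = 0.12922.
θ ≈ 7.42°.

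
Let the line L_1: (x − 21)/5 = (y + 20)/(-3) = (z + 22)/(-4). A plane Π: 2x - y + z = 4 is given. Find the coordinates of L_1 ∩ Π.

(1, -8, -6)

L_1 has direction (5, -3, -4) through (21, -20, -22).
Substitute r = (21, -20, -22) + t(5, -3, -4) into the plane: 40 + 9t = 4, so t = -4.
Intersection: (21, -20, -22) + (-4)·(5, -3, -4) = (1, -8, -6).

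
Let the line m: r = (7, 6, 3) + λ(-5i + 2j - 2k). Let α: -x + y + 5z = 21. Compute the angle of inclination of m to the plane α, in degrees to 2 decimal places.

sin θ = |n·v| / (|n||v|) = |-3| / (√27 · √33) = 0.10050.
θ ≈ 5.77°.

5.77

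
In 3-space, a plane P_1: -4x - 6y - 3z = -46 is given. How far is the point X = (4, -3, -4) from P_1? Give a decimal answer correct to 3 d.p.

n·X − d = (-4)·(4) + (-6)·(-3) + (-3)·(-4) − (-46) = 60; |n| = √61.
Distance = |60| / √61 = 60/√61 ≈ 7.682.

7.682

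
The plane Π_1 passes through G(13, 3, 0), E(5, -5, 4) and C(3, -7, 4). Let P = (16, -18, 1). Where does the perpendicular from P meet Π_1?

GE = (-8, -8, 4), GC = (-10, -10, 4); a normal to Π_1 is GE × GC = (8, -8, 0).
Using G: Π_1 has equation 8x - 8y = 80.
Foot = P − λn with λ = (n·P − d)/|n|² = (272 − 80)/128 = 3/2.
Foot = (16, -18, 1) − (3/2)·(8, -8, 0) = (4, -6, 1).

(4, -6, 1)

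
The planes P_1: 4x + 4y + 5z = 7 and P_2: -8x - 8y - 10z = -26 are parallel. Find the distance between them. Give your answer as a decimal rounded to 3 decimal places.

0.795

Rescale P_2 by 1/(-2): 4x + 4y + 5z = 13. Then distance = |7 − 13| / √57 ≈ 0.795.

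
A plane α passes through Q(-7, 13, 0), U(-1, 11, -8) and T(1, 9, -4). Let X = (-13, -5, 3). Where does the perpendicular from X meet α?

(-4, 10, 6)

QU = (6, -2, -8), QT = (8, -4, -4); a normal to α is QU × QT = (-24, -40, -8).
Using Q: α has equation -24x - 40y - 8z = -352.
Foot = X − λn with λ = (n·X − d)/|n|² = (488 − (-352))/2240 = 3/8.
Foot = (-13, -5, 3) − (3/8)·(-24, -40, -8) = (-4, 10, 6).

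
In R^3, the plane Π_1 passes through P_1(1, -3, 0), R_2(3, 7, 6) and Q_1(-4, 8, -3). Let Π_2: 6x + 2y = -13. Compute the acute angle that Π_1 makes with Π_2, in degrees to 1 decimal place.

P_1R_2 = (2, 10, 6), P_1Q_1 = (-5, 11, -3); a normal to Π_1 is P_1R_2 × P_1Q_1 = (-96, -24, 72).
Using P_1: Π_1 has equation -96x - 24y + 72z = -24.
cos θ = |n₁·n₂| / (|n₁||n₂|) = |-624| / (√14976 · √40).
θ = arccos(0.80623) ≈ 36.3°.

36.3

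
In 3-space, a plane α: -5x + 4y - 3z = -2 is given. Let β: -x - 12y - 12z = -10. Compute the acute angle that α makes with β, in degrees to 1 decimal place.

86.7

cos θ = |n₁·n₂| / (|n₁||n₂|) = |-7| / (√50 · √289).
θ = arccos(0.05823) ≈ 86.7°.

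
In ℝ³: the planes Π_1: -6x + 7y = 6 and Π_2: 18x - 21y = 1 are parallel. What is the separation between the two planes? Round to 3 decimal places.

Rescale Π_2 by 1/(-3): -6x + 7y = -1/3. Then distance = |6 − (-1/3)| / √85 ≈ 0.687.

0.687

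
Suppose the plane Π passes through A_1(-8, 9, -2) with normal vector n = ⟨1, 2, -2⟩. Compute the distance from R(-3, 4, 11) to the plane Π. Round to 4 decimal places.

Π: n·r = n·A_1 gives x + 2y - 2z = 14.
n·R − d = (1)·(-3) + (2)·(4) + (-2)·(11) − 14 = -31; |n| = √9.
Distance = |-31| / √9 = 31/√9 ≈ 10.3333.

10.3333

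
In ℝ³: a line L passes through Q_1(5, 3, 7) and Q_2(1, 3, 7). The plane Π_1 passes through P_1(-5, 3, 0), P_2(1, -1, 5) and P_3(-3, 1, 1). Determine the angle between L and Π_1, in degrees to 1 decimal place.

A direction vector for L is Q_2 − Q_1 = (-4, 0, 0).
P_1P_2 = (6, -4, 5), P_1P_3 = (2, -2, 1); a normal to Π_1 is P_1P_2 × P_1P_3 = (6, 4, -4).
Using P_1: Π_1 has equation 6x + 4y - 4z = -18.
sin θ = |n·v| / (|n||v|) = |-24| / (√68 · √16) = 0.72761.
θ ≈ 46.7°.

46.7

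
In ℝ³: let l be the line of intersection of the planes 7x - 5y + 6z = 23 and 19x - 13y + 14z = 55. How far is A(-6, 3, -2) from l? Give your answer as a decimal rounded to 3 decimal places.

Direction of l: (7, -5, 6) × (19, -13, 14) = (8, 16, 4).
A point on l: solving the two plane equations with x = 0 gives (0, -1, 3).
Taking (0, -1, 3) on l with direction v = (8, 16, 4): w = A − (0, -1, 3) = (-6, 4, -5), and w × v = (96, -16, -128).
Distance = |w × v| / |v| = √25856 / √336 ≈ 8.772.

8.772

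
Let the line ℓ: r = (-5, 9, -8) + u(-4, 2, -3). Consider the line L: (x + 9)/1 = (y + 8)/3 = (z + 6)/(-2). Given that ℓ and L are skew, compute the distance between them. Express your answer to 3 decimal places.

7.516

L has direction (1, 3, -2) through (-9, -8, -6).
Common perpendicular direction n = (-4, 2, -3) × (1, 3, -2) = (5, -11, -14).
With w = (-9, -8, -6) − (-5, 9, -8) = (-4, -17, 2), w · n = 139.
Distance = |w · n| / |n| = |139| / √342 ≈ 7.516.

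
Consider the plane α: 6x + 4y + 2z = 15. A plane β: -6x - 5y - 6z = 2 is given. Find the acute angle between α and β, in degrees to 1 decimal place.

22.7

cos θ = |n₁·n₂| / (|n₁||n₂|) = |-68| / (√56 · √97).
θ = arccos(0.92263) ≈ 22.7°.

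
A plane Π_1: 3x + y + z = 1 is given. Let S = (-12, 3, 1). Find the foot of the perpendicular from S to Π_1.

Foot = S − λn with λ = (n·S − d)/|n|² = (-32 − 1)/11 = -3.
Foot = (-12, 3, 1) − (-3)·(3, 1, 1) = (-3, 6, 4).

(-3, 6, 4)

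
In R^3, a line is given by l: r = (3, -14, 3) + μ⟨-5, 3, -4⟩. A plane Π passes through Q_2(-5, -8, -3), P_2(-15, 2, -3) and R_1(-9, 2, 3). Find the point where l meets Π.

Q_2P_2 = (-10, 10, 0), Q_2R_1 = (-4, 10, 6); a normal to Π is Q_2P_2 × Q_2R_1 = (60, 60, -60).
Using Q_2: Π has equation 60x + 60y - 60z = -600.
Substitute r = (3, -14, 3) + t(-5, 3, -4) into the plane: -840 + 120t = -600, so t = 2.
Intersection: (3, -14, 3) + 2·(-5, 3, -4) = (-7, -8, -5).

(-7, -8, -5)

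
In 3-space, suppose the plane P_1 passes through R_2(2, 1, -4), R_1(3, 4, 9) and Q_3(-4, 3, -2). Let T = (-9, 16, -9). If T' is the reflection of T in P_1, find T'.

R_2R_1 = (1, 3, 13), R_2Q_3 = (-6, 2, 2); a normal to P_1 is R_2R_1 × R_2Q_3 = (-20, -80, 20).
Using R_2: P_1 has equation -20x - 80y + 20z = -200.
λ = (n·T − d)/|n|² = (-1280 − (-200))/7200 = -3/20.
Reflection = T − 2λn = (-9, 16, -9) − (-3/10)·(-20, -80, 20) = (-15, -8, -3).

(-15, -8, -3)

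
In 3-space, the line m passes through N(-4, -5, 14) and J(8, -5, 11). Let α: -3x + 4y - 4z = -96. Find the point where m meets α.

A direction vector for m is J − N = (12, 0, -3).
Substitute r = (-4, -5, 14) + t(12, 0, -3) into the plane: -64 + (-24)t = -96, so t = 4/3.
Intersection: (-4, -5, 14) + (4/3)·(12, 0, -3) = (12, -5, 10).

(12, -5, 10)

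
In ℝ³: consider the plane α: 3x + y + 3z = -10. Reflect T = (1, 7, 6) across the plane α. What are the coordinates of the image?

λ = (n·T − d)/|n|² = (28 − (-10))/19 = 2.
Reflection = T − 2λn = (1, 7, 6) − 4·(3, 1, 3) = (-11, 3, -6).

(-11, 3, -6)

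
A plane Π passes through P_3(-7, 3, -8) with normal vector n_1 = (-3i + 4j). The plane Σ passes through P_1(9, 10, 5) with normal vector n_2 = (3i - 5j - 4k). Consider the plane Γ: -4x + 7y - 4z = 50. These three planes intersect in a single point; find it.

(-3, 6, 1)

Π: n_1·r = n_1·P_3 gives -3x + 4y = 33.
Σ: n_2·r = n_2·P_1 gives 3x - 5y - 4z = -43.
Solving the 3×3 linear system -3x + 4y = 33, 3x - 5y - 4z = -43, -4x + 7y - 4z = 50 (e.g. by elimination or Cramer's rule, determinant = -32) gives (-3, 6, 1).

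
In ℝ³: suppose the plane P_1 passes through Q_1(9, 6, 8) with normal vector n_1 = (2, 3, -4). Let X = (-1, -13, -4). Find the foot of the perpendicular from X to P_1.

P_1: n_1·r = n_1·Q_1 gives 2x + 3y - 4z = 4.
Foot = X − λn with λ = (n·X − d)/|n|² = (-25 − 4)/29 = -1.
Foot = (-1, -13, -4) − (-1)·(2, 3, -4) = (1, -10, -8).

(1, -10, -8)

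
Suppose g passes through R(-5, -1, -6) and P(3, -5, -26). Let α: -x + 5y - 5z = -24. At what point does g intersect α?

(-11, 2, 9)

A direction vector for g is P − R = (8, -4, -20).
Substitute r = (-5, -1, -6) + t(8, -4, -20) into the plane: 30 + 72t = -24, so t = -3/4.
Intersection: (-5, -1, -6) + (-3/4)·(8, -4, -20) = (-11, 2, 9).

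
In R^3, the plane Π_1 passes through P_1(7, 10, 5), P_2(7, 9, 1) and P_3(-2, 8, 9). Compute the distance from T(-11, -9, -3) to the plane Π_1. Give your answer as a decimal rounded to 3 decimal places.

10.154

P_1P_2 = (0, -1, -4), P_1P_3 = (-9, -2, 4); a normal to Π_1 is P_1P_2 × P_1P_3 = (-12, 36, -9).
Using P_1: Π_1 has equation -12x + 36y - 9z = 231.
n·T − d = (-12)·(-11) + (36)·(-9) + (-9)·(-3) − 231 = -396; |n| = √1521.
Distance = |-396| / √1521 = 396/√1521 ≈ 10.154.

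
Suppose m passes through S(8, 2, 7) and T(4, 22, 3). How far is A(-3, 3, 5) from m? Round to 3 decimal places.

10.677

A direction vector for m is T − S = (-4, 20, -4).
Taking (8, 2, 7) on m with direction v = (-4, 20, -4): w = A − (8, 2, 7) = (-11, 1, -2), and w × v = (36, -36, -216).
Distance = |w × v| / |v| = √49248 / √432 ≈ 10.677.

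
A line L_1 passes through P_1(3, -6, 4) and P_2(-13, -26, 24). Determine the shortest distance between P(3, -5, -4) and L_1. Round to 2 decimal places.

5.86

A direction vector for L_1 is P_2 − P_1 = (-16, -20, 20).
Taking (3, -6, 4) on L_1 with direction v = (-16, -20, 20): w = P − (3, -6, 4) = (0, 1, -8), and w × v = (-140, 128, 16).
Distance = |w × v| / |v| = √36240 / √1056 ≈ 5.86.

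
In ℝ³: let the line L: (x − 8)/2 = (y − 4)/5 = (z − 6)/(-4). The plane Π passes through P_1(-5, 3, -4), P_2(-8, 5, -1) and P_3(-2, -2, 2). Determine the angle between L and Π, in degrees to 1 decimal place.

35.5

L has direction (2, 5, -4) through (8, 4, 6).
P_1P_2 = (-3, 2, 3), P_1P_3 = (3, -5, 6); a normal to Π is P_1P_2 × P_1P_3 = (27, 27, 9).
Using P_1: Π has equation 27x + 27y + 9z = -90.
sin θ = |n·v| / (|n||v|) = |153| / (√1539 · √45) = 0.58139.
θ ≈ 35.5°.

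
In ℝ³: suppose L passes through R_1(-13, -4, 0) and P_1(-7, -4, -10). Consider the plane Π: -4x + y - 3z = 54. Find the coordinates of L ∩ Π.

(-7, -4, -10)

A direction vector for L is P_1 − R_1 = (6, 0, -10).
Substitute r = (-13, -4, 0) + t(6, 0, -10) into the plane: 48 + 6t = 54, so t = 1.
Intersection: (-13, -4, 0) + 1·(6, 0, -10) = (-7, -4, -10).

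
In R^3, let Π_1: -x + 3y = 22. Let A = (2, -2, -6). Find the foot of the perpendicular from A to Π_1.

(-1, 7, -6)

Foot = A − λn with λ = (n·A − d)/|n|² = (-8 − 22)/10 = -3.
Foot = (2, -2, -6) − (-3)·(-1, 3, 0) = (-1, 7, -6).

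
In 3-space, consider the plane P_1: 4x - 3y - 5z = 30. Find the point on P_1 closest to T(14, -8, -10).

(6, -2, 0)

Foot = T − λn with λ = (n·T − d)/|n|² = (130 − 30)/50 = 2.
Foot = (14, -8, -10) − 2·(4, -3, -5) = (6, -2, 0).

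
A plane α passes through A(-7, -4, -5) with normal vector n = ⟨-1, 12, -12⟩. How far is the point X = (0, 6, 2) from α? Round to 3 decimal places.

1.706

α: n·r = n·A gives -x + 12y - 12z = 19.
n·X − d = (-1)·(0) + (12)·(6) + (-12)·(2) − 19 = 29; |n| = √289.
Distance = |29| / √289 = 29/√289 ≈ 1.706.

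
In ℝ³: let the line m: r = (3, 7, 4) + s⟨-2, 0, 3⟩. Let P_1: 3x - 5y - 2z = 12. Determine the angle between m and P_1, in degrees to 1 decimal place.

sin θ = |n·v| / (|n||v|) = |-12| / (√38 · √13) = 0.53991.
θ ≈ 32.7°.

32.7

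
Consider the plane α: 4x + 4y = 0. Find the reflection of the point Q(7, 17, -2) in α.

λ = (n·Q − d)/|n|² = (96 − 0)/32 = 3.
Reflection = Q − 2λn = (7, 17, -2) − 6·(4, 4, 0) = (-17, -7, -2).

(-17, -7, -2)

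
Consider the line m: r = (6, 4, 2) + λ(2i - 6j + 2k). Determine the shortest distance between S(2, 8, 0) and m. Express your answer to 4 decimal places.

Taking (6, 4, 2) on m with direction v = (2, -6, 2): w = S − (6, 4, 2) = (-4, 4, -2), and w × v = (-4, 4, 16).
Distance = |w × v| / |v| = √288 / √44 ≈ 2.5584.

2.5584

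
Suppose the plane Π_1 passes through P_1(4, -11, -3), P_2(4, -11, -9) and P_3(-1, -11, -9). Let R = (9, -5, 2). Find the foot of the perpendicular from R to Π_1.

(9, -11, 2)

P_1P_2 = (0, 0, -6), P_1P_3 = (-5, 0, -6); a normal to Π_1 is P_1P_2 × P_1P_3 = (0, 30, 0).
Using P_1: Π_1 has equation 30y = -330.
Foot = R − λn with λ = (n·R − d)/|n|² = (-150 − (-330))/900 = 1/5.
Foot = (9, -5, 2) − (1/5)·(0, 30, 0) = (9, -11, 2).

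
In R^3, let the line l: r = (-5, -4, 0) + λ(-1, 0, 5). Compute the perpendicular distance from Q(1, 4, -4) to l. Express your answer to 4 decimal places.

9.4868

Taking (-5, -4, 0) on l with direction v = (-1, 0, 5): w = Q − (-5, -4, 0) = (6, 8, -4), and w × v = (40, -26, 8).
Distance = |w × v| / |v| = √2340 / √26 ≈ 9.4868.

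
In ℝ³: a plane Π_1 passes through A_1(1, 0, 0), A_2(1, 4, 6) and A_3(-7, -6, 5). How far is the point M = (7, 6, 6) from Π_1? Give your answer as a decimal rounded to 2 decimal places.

A_1A_2 = (0, 4, 6), A_1A_3 = (-8, -6, 5); a normal to Π_1 is A_1A_2 × A_1A_3 = (56, -48, 32).
Using A_1: Π_1 has equation 56x - 48y + 32z = 56.
n·M − d = (56)·(7) + (-48)·(6) + (32)·(6) − 56 = 240; |n| = √6464.
Distance = |240| / √6464 = 240/√6464 ≈ 2.99.

2.99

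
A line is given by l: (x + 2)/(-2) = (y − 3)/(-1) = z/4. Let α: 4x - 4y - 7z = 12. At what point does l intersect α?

l has direction (-2, -1, 4) through (-2, 3, 0).
Substitute r = (-2, 3, 0) + t(-2, -1, 4) into the plane: -20 + (-32)t = 12, so t = -1.
Intersection: (-2, 3, 0) + (-1)·(-2, -1, 4) = (0, 4, -4).

(0, 4, -4)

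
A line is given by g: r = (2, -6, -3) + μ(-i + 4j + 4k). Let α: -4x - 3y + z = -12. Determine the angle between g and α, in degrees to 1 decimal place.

7.8

sin θ = |n·v| / (|n||v|) = |-4| / (√26 · √33) = 0.13656.
θ ≈ 7.8°.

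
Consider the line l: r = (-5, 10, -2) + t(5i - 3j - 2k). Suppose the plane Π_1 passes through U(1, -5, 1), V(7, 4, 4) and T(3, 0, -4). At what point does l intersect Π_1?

UV = (6, 9, 3), UT = (2, 5, -5); a normal to Π_1 is UV × UT = (-60, 36, 12).
Using U: Π_1 has equation -60x + 36y + 12z = -228.
Substitute r = (-5, 10, -2) + t(5, -3, -2) into the plane: 636 + (-432)t = -228, so t = 2.
Intersection: (-5, 10, -2) + 2·(5, -3, -2) = (5, 4, -6).

(5, 4, -6)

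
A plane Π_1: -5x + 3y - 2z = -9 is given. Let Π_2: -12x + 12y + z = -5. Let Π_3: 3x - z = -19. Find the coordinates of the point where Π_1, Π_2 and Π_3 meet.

Solving the 3×3 linear system -5x + 3y - 2z = -9, -12x + 12y + z = -5, 3x - z = -19 (e.g. by elimination or Cramer's rule, determinant = 105) gives (-4, -5, 7).

(-4, -5, 7)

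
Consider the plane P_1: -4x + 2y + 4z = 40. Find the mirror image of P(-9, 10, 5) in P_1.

λ = (n·P − d)/|n|² = (76 − 40)/36 = 1.
Reflection = P − 2λn = (-9, 10, 5) − 2·(-4, 2, 4) = (-1, 6, -3).

(-1, 6, -3)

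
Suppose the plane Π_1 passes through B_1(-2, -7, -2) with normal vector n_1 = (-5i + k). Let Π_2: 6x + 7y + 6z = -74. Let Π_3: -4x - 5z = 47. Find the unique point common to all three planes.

(-3, -2, -7)

Π_1: n_1·r = n_1·B_1 gives -5x + z = 8.
Solving the 3×3 linear system -5x + z = 8, 6x + 7y + 6z = -74, -4x - 5z = 47 (e.g. by elimination or Cramer's rule, determinant = 203) gives (-3, -2, -7).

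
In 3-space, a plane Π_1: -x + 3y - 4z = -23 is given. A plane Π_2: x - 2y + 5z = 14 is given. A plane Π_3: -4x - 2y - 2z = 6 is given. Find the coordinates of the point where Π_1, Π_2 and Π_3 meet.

Solving the 3×3 linear system -x + 3y - 4z = -23, x - 2y + 5z = 14, -4x - 2y - 2z = 6 (e.g. by elimination or Cramer's rule, determinant = -28) gives (3, -8, -1).

(3, -8, -1)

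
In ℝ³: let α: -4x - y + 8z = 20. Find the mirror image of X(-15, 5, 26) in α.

λ = (n·X − d)/|n|² = (263 − 20)/81 = 3.
Reflection = X − 2λn = (-15, 5, 26) − 6·(-4, -1, 8) = (9, 11, -22).

(9, 11, -22)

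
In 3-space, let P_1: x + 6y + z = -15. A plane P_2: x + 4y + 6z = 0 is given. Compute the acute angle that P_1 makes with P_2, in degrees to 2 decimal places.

46.31

cos θ = |n₁·n₂| / (|n₁||n₂|) = |31| / (√38 · √53).
θ = arccos(0.69077) ≈ 46.31°.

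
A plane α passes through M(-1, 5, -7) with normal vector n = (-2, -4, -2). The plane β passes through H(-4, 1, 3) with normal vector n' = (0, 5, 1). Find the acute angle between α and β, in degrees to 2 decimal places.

α: n·r = n·M gives -2x - 4y - 2z = -4.
β: n'·r = n'·H gives 5y + z = 8.
cos θ = |n₁·n₂| / (|n₁||n₂|) = |-22| / (√24 · √26).
θ = arccos(0.88070) ≈ 28.27°.

28.27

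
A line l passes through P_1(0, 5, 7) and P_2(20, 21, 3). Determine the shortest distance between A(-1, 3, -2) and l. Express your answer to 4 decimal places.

A direction vector for l is P_2 − P_1 = (20, 16, -4).
Taking (0, 5, 7) on l with direction v = (20, 16, -4): w = A − (0, 5, 7) = (-1, -2, -9), and w × v = (152, -184, 24).
Distance = |w × v| / |v| = √57536 / √672 ≈ 9.2531.

9.2531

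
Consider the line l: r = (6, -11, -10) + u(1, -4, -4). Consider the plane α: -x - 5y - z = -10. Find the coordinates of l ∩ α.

(3, 1, 2)

Substitute r = (6, -11, -10) + t(1, -4, -4) into the plane: 59 + 23t = -10, so t = -3.
Intersection: (6, -11, -10) + (-3)·(1, -4, -4) = (3, 1, 2).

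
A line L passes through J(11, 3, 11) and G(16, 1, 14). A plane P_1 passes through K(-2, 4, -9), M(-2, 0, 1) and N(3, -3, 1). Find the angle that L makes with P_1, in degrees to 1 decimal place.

A direction vector for L is G − J = (5, -2, 3).
KM = (0, -4, 10), KN = (5, -7, 10); a normal to P_1 is KM × KN = (30, 50, 20).
Using K: P_1 has equation 30x + 50y + 20z = -40.
sin θ = |n·v| / (|n||v|) = |110| / (√3800 · √38) = 0.28947.
θ ≈ 16.8°.

16.8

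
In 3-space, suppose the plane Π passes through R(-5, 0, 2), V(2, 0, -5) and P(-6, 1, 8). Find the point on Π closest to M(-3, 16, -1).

RV = (7, 0, -7), RP = (-1, 1, 6); a normal to Π is RV × RP = (7, -35, 7).
Using R: Π has equation 7x - 35y + 7z = -21.
Foot = M − λn with λ = (n·M − d)/|n|² = (-588 − (-21))/1323 = -3/7.
Foot = (-3, 16, -1) − (-3/7)·(7, -35, 7) = (0, 1, 2).

(0, 1, 2)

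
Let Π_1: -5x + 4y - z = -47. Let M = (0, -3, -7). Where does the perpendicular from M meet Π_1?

(5, -7, -6)

Foot = M − λn with λ = (n·M − d)/|n|² = (-5 − (-47))/42 = 1.
Foot = (0, -3, -7) − 1·(-5, 4, -1) = (5, -7, -6).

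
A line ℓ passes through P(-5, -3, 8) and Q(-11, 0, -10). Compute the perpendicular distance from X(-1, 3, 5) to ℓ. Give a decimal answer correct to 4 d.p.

A direction vector for ℓ is Q − P = (-6, 3, -18).
Taking (-5, -3, 8) on ℓ with direction v = (-6, 3, -18): w = X − (-5, -3, 8) = (4, 6, -3), and w × v = (-99, 90, 48).
Distance = |w × v| / |v| = √20205 / √369 ≈ 7.3997.

7.3997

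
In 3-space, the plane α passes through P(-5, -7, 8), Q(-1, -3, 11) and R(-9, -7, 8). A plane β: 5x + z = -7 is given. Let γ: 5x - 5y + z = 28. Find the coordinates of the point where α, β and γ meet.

(-3, -7, 8)

PQ = (4, 4, 3), PR = (-4, 0, 0); a normal to α is PQ × PR = (0, -12, 16).
Using P: α has equation -12y + 16z = 212.
Solving the 3×3 linear system -12y + 16z = 212, 5x + z = -7, 5x - 5y + z = 28 (e.g. by elimination or Cramer's rule, determinant = -400) gives (-3, -7, 8).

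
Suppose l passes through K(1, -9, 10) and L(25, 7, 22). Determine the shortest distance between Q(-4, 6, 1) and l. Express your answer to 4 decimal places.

A direction vector for l is L − K = (24, 16, 12).
Taking (1, -9, 10) on l with direction v = (24, 16, 12): w = Q − (1, -9, 10) = (-5, 15, -9), and w × v = (324, -156, -440).
Distance = |w × v| / |v| = √322912 / √976 ≈ 18.1894.

18.1894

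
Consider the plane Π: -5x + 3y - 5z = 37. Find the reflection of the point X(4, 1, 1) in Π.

λ = (n·X − d)/|n|² = (-22 − 37)/59 = -1.
Reflection = X − 2λn = (4, 1, 1) − (-2)·(-5, 3, -5) = (-6, 7, -9).

(-6, 7, -9)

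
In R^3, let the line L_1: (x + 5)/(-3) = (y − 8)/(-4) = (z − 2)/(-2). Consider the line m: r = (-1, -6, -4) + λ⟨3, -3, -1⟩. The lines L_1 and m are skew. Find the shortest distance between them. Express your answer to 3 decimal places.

0.349

L_1 has direction (-3, -4, -2) through (-5, 8, 2).
Common perpendicular direction n = (-3, -4, -2) × (3, -3, -1) = (-2, -9, 21).
With w = (-1, -6, -4) − (-5, 8, 2) = (4, -14, -6), w · n = -8.
Distance = |w · n| / |n| = |-8| / √526 ≈ 0.349.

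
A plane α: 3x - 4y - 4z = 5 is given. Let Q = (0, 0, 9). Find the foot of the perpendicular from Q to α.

Foot = Q − λn with λ = (n·Q − d)/|n|² = (-36 − 5)/41 = -1.
Foot = (0, 0, 9) − (-1)·(3, -4, -4) = (3, -4, 5).

(3, -4, 5)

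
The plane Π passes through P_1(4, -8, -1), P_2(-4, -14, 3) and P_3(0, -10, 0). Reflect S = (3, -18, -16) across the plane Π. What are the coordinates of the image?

P_1P_2 = (-8, -6, 4), P_1P_3 = (-4, -2, 1); a normal to Π is P_1P_2 × P_1P_3 = (2, -8, -8).
Using P_1: Π has equation 2x - 8y - 8z = 80.
λ = (n·S − d)/|n|² = (278 − 80)/132 = 3/2.
Reflection = S − 2λn = (3, -18, -16) − 3·(2, -8, -8) = (-3, 6, 8).

(-3, 6, 8)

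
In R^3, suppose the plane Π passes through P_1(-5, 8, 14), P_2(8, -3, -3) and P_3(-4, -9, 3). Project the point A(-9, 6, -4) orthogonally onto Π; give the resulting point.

(-1, 0, 6)

P_1P_2 = (13, -11, -17), P_1P_3 = (1, -17, -11); a normal to Π is P_1P_2 × P_1P_3 = (-168, 126, -210).
Using P_1: Π has equation -168x + 126y - 210z = -1092.
Foot = A − λn with λ = (n·A − d)/|n|² = (3108 − (-1092))/88200 = 1/21.
Foot = (-9, 6, -4) − (1/21)·(-168, 126, -210) = (-1, 0, 6).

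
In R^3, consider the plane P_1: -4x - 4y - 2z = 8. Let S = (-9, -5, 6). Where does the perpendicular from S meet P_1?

Foot = S − λn with λ = (n·S − d)/|n|² = (44 − 8)/36 = 1.
Foot = (-9, -5, 6) − 1·(-4, -4, -2) = (-5, -1, 8).

(-5, -1, 8)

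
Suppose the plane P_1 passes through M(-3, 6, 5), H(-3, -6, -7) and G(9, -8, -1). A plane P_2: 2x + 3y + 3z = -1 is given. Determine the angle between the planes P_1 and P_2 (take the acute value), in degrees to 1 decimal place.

MH = (0, -12, -12), MG = (12, -14, -6); a normal to P_1 is MH × MG = (-96, -144, 144).
Using M: P_1 has equation -96x - 144y + 144z = 144.
cos θ = |n₁·n₂| / (|n₁||n₂|) = |-192| / (√50688 · √22).
θ = arccos(0.18182) ≈ 79.5°.

79.5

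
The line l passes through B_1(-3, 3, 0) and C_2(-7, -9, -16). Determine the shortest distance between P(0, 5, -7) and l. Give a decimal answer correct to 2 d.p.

A direction vector for l is C_2 − B_1 = (-4, -12, -16).
Taking (-3, 3, 0) on l with direction v = (-4, -12, -16): w = P − (-3, 3, 0) = (3, 2, -7), and w × v = (-116, 76, -28).
Distance = |w × v| / |v| = √20016 / √416 ≈ 6.94.

6.94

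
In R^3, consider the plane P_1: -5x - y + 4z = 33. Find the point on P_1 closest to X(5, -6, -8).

Foot = X − λn with λ = (n·X − d)/|n|² = (-51 − 33)/42 = -2.
Foot = (5, -6, -8) − (-2)·(-5, -1, 4) = (-5, -8, 0).

(-5, -8, 0)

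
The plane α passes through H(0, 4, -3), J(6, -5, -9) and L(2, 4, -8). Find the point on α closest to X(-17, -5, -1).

HJ = (6, -9, -6), HL = (2, 0, -5); a normal to α is HJ × HL = (45, 18, 18).
Using H: α has equation 45x + 18y + 18z = 18.
Foot = X − λn with λ = (n·X − d)/|n|² = (-873 − 18)/2673 = -1/3.
Foot = (-17, -5, -1) − (-1/3)·(45, 18, 18) = (-2, 1, 5).

(-2, 1, 5)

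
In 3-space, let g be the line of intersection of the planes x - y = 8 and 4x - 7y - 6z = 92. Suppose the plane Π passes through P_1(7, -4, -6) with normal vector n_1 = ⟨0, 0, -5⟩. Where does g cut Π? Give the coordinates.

Direction of g: (1, -1, 0) × (4, -7, -6) = (6, 6, -3).
A point on g: solving the two plane equations with x = 2 gives (2, -6, -7).
Π: n_1·r = n_1·P_1 gives -5z = 30.
Substitute r = (2, -6, -7) + t(6, 6, -3) into the plane: 35 + 15t = 30, so t = -1/3.
Intersection: (2, -6, -7) + (-1/3)·(6, 6, -3) = (0, -8, -6).

(0, -8, -6)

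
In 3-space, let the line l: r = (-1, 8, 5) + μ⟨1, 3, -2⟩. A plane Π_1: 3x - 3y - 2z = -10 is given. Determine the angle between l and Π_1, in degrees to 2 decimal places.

sin θ = |n·v| / (|n||v|) = |-2| / (√22 · √14) = 0.11396.
θ ≈ 6.54°.

6.54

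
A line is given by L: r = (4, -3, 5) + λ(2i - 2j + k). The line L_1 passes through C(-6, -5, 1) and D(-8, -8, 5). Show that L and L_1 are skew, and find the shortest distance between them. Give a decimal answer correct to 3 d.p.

7.333

A direction vector for L_1 is D − C = (-2, -3, 4).
Common perpendicular direction n = (2, -2, 1) × (-2, -3, 4) = (-5, -10, -10).
With w = (-6, -5, 1) − (4, -3, 5) = (-10, -2, -4), w · n = 110.
Since n ≠ 0 the lines are not parallel, and w · n = 110 ≠ 0 so they do not intersect; hence they are skew.
Distance = |w · n| / |n| = |110| / √225 ≈ 7.333.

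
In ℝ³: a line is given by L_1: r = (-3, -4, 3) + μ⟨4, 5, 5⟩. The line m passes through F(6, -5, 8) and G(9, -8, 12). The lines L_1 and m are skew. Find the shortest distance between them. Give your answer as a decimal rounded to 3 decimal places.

4.094

A direction vector for m is G − F = (3, -3, 4).
Common perpendicular direction n = (4, 5, 5) × (3, -3, 4) = (35, -1, -27).
With w = (6, -5, 8) − (-3, -4, 3) = (9, -1, 5), w · n = 181.
Distance = |w · n| / |n| = |181| / √1955 ≈ 4.094.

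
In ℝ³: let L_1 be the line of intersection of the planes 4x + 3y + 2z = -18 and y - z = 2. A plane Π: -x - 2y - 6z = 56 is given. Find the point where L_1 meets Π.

Direction of L_1: (4, 3, 2) × (0, 1, -1) = (-5, 4, 4).
A point on L_1: solving the two plane equations with x = -6 gives (-6, 2, 0).
Substitute r = (-6, 2, 0) + t(-5, 4, 4) into the plane: 2 + (-27)t = 56, so t = -2.
Intersection: (-6, 2, 0) + (-2)·(-5, 4, 4) = (4, -6, -8).

(4, -6, -8)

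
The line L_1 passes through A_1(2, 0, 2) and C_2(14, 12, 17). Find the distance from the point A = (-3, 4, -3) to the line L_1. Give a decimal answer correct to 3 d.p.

A direction vector for L_1 is C_2 − A_1 = (12, 12, 15).
Taking (2, 0, 2) on L_1 with direction v = (12, 12, 15): w = A − (2, 0, 2) = (-5, 4, -5), and w × v = (120, 15, -108).
Distance = |w × v| / |v| = √26289 / √513 ≈ 7.159.

7.159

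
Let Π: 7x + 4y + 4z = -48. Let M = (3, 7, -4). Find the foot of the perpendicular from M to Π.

Foot = M − λn with λ = (n·M − d)/|n|² = (33 − (-48))/81 = 1.
Foot = (3, 7, -4) − 1·(7, 4, 4) = (-4, 3, -8).

(-4, 3, -8)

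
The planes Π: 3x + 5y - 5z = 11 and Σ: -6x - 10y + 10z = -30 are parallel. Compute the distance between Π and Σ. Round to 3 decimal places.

Rescale Σ by 1/(-2): 3x + 5y - 5z = 15. Then distance = |11 − 15| / √59 ≈ 0.521.

0.521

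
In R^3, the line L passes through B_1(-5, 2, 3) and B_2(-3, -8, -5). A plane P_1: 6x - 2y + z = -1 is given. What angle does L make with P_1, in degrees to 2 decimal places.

A direction vector for L is B_2 − B_1 = (2, -10, -8).
sin θ = |n·v| / (|n||v|) = |24| / (√41 · √168) = 0.28918.
θ ≈ 16.81°.

16.81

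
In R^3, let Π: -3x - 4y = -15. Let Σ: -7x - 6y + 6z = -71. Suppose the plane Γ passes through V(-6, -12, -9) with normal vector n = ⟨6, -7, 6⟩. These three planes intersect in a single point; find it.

(5, 0, -6)

Γ: n·r = n·V gives 6x - 7y + 6z = -6.
Solving the 3×3 linear system -3x - 4y = -15, -7x - 6y + 6z = -71, 6x - 7y + 6z = -6 (e.g. by elimination or Cramer's rule, determinant = -330) gives (5, 0, -6).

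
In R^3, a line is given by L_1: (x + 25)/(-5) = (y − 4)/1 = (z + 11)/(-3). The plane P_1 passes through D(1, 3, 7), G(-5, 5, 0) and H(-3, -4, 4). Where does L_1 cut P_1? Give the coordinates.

L_1 has direction (-5, 1, -3) through (-25, 4, -11).
DG = (-6, 2, -7), DH = (-4, -7, -3); a normal to P_1 is DG × DH = (-55, 10, 50).
Using D: P_1 has equation -55x + 10y + 50z = 325.
Substitute r = (-25, 4, -11) + t(-5, 1, -3) into the plane: 865 + 135t = 325, so t = -4.
Intersection: (-25, 4, -11) + (-4)·(-5, 1, -3) = (-5, 0, 1).

(-5, 0, 1)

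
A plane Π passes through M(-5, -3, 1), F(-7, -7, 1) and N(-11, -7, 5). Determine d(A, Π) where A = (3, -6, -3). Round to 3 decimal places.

3.667

MF = (-2, -4, 0), MN = (-6, -4, 4); a normal to Π is MF × MN = (-16, 8, -16).
Using M: Π has equation -16x + 8y - 16z = 40.
n·A − d = (-16)·(3) + (8)·(-6) + (-16)·(-3) − 40 = -88; |n| = √576.
Distance = |-88| / √576 = 88/√576 ≈ 3.667.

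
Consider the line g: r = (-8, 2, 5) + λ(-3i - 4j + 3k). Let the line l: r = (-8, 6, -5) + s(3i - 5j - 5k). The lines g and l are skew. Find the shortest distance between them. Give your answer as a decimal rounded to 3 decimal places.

6.591

Common perpendicular direction n = (-3, -4, 3) × (3, -5, -5) = (35, -6, 27).
With w = (-8, 6, -5) − (-8, 2, 5) = (0, 4, -10), w · n = -294.
Distance = |w · n| / |n| = |-294| / √1990 ≈ 6.591.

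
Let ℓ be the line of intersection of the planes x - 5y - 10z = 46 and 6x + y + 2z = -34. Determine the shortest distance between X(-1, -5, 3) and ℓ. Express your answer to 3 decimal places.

Direction of ℓ: (1, -5, -10) × (6, 1, 2) = (0, -62, 31).
A point on ℓ: solving the two plane equations with y = 4 gives (-4, 4, -7).
Taking (-4, 4, -7) on ℓ with direction v = (0, -62, 31): w = X − (-4, 4, -7) = (3, -9, 10), and w × v = (341, -93, -186).
Distance = |w × v| / |v| = √159526 / √4805 ≈ 5.762.

5.762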